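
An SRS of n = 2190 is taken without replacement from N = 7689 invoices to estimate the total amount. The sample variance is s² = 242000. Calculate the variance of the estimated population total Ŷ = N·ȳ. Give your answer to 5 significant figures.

Var(Ŷ) = N²·Var(ȳ) = N²·(1 − n/N)·s²/n.
f = 2190/7689 = 0.28482247; Var(ȳ) = 0.71517753·242000/2190 = 79.028749.
Var(Ŷ) = 7689² · 79.028749 = 4.6722366 × 10^9.

4.6722 × 10^9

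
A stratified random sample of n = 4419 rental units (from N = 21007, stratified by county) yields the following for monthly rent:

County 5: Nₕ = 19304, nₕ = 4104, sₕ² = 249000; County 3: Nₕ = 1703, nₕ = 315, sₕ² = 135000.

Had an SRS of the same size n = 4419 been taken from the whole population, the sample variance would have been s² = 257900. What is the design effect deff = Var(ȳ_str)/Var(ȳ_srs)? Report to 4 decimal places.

0.9252

Var(ȳ_str) = Σ Wₕ²(1−fₕ)sₕ²/nₕ with Wₕ = Nₕ/21007:
  County 5: (19304/21007)²·(1−4104/19304)·249000/4104 = 40.341758
  County 3: (1703/21007)²·(1−315/1703)·135000/315 = 2.2956161
  → Var(ȳ_str) = 42.637374.
Var(ȳ_srs) = (1 − 4419/21007)·257900/4419 = 46.08476.
deff = 42.637374 / 46.08476 = 0.9252.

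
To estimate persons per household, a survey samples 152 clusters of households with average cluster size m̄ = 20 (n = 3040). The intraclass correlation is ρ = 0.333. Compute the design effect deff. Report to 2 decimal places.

deff = 1 + (20 − 1)·0.333 = 1 + 6.327 = 7.327.

7.33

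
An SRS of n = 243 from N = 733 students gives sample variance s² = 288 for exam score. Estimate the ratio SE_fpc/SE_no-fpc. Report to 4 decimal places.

0.8176

f = n/N = 243/733 = 0.33151432.
SE_no-fpc = √(s²/n) = 1.0886621; SE_fpc = √((1−f)s²/n) = 0.89010074.
Ratio = √(1−f) = 0.81760973.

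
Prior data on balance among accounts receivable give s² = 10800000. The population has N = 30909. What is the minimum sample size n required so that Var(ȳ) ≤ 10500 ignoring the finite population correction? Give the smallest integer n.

Without fpc, n₀ = s²/D = 10800000/10500 = 1028.5714.
Rounding up, n = 1029.

1029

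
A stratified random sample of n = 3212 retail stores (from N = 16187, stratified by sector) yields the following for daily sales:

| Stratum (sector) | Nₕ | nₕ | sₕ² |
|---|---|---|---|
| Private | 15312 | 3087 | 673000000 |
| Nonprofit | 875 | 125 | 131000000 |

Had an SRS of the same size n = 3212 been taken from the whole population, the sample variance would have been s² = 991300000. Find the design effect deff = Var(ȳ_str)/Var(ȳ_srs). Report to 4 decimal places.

Var(ȳ_str) = Σ Wₕ²(1−fₕ)sₕ²/nₕ with Wₕ = Nₕ/16187:
  Private: (15312/16187)²·(1−3087/15312)·673000000/3087 = 155749.44
  Nonprofit: (875/16187)²·(1−125/875)·131000000/125 = 2624.81
  → Var(ȳ_str) = 158374.25.
Var(ȳ_srs) = (1 − 3212/16187)·991300000/3212 = 247383.41.
deff = 158374.25 / 247383.41 = 0.6402.

0.6402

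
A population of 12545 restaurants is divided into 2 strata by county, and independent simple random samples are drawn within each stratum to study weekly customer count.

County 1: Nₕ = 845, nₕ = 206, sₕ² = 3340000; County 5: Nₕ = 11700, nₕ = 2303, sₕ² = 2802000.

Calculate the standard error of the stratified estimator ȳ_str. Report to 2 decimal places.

Var(ȳ_str) = Σₕ Wₕ²(1 − fₕ)sₕ²/nₕ with Wₕ = Nₕ/N, N = 12545.
County 1: Wₕ = 0.06735751; term = 0.06735751²·(1 − 0.24378698)·3340000/206 = 55.628261.
County 5: Wₕ = 0.93264249; term = 0.93264249²·(1 − 0.19683761)·2802000/2303 = 849.97852.
Sum = 905.60678.
SE = √(905.60678) = 30.09.

30.09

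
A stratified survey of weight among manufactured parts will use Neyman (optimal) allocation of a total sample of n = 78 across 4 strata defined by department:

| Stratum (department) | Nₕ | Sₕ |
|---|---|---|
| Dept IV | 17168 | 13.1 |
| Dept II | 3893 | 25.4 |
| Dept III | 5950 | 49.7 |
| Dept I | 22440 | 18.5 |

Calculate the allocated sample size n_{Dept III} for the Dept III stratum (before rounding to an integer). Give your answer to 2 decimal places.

22.29

Neyman allocation: nₕ = n·NₕSₕ / Σⱼ NⱼSⱼ.
Σ NⱼSⱼ = 17168·13.1 + 3893·25.4 + 5950·49.7 + 22440·18.5 = 1.034638 × 10^6.
n_{Dept III} = 78·5950·49.7 / (1.034638 × 10^6) = 22.29.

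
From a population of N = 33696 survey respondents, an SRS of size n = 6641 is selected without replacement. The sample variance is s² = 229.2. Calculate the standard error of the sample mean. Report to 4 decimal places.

Under SRS without replacement, Var(ȳ) = (1 − f)·s²/n with f = n/N = 6641/33696 = 0.19708571.
Var(ȳ) = (1 − 0.19708571)·229.2/6641 = 0.80291429·0.034512875 = 0.02771088.
SE(ȳ) = √(0.02771088) = 0.1665.

0.1665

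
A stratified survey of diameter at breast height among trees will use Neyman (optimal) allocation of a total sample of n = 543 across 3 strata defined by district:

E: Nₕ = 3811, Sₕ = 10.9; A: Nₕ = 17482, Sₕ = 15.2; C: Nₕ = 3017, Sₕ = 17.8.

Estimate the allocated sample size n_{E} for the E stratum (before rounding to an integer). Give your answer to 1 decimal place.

62.5

Neyman allocation: nₕ = n·NₕSₕ / Σⱼ NⱼSⱼ.
Σ NⱼSⱼ = 3811·10.9 + 17482·15.2 + 3017·17.8 = 360968.9.
n_{E} = 543·3811·10.9 / 360968.9 = 62.5.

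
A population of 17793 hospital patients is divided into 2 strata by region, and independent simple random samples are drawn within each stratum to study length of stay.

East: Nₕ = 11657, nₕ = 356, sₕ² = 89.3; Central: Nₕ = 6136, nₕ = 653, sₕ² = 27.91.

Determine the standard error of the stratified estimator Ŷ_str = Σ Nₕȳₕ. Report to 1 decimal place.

Var(Ŷ_str) = Σₕ Nₕ²(1 − fₕ)sₕ²/nₕ.
East: 11657²·(1 − 356/11657)·89.3/356 = 3.3044953 × 10^7.
Central: 6136²·(1 − 653/6136)·27.91/653 = 1.4379714 × 10^6.
Sum = 3.4482924 × 10^7.
SE = √(3.4482924 × 10^7) = 5872.2.

5872.2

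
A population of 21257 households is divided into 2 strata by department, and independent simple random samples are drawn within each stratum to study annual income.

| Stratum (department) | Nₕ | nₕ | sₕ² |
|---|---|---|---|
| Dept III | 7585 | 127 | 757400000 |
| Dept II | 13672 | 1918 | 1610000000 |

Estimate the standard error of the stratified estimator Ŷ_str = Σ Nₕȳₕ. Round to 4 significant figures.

Var(Ŷ_str) = Σₕ Nₕ²(1 − fₕ)sₕ²/nₕ.
Dept III: 7585²·(1 − 127/7585)·757400000/127 = 3.3736463 × 10^14.
Dept II: 13672²·(1 − 1918/13672)·1610000000/1918 = 1.3489474 × 10^14.
Sum = 4.7225937 × 10^14.
SE = √(4.7225937 × 10^14) = 2.173 × 10^7.

2.173 × 10^7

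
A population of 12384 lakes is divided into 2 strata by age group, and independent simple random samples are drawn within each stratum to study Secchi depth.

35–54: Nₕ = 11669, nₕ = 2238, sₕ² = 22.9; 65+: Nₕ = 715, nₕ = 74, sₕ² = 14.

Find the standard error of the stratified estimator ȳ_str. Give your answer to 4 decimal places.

0.0889

Var(ȳ_str) = Σₕ Wₕ²(1 − fₕ)sₕ²/nₕ with Wₕ = Nₕ/N, N = 12384.
35–54: Wₕ = 0.94226421; term = 0.94226421²·(1 − 0.19179021)·22.9/2238 = 0.0073425159.
65+: Wₕ = 0.05773579; term = 0.05773579²·(1 − 0.10349650)·14/74 = 5.6537747 × 10^-4.
Sum = 0.0079078934.
SE = √(0.0079078934) = 0.0889.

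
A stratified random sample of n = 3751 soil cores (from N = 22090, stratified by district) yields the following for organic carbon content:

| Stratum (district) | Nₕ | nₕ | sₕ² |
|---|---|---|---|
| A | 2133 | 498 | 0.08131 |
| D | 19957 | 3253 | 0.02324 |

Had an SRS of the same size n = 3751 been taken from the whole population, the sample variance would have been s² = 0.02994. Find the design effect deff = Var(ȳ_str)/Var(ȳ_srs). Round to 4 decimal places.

0.9126

Var(ȳ_str) = Σ Wₕ²(1−fₕ)sₕ²/nₕ with Wₕ = Nₕ/22090:
  A: (2133/22090)²·(1−498/2133)·0.08131/498 = 1.1668951 × 10^-6
  D: (19957/22090)²·(1−3253/19957)·0.02324/3253 = 4.8806354 × 10^-6
  → Var(ȳ_str) = 6.0475305 × 10^-6.
Var(ȳ_srs) = (1 − 3751/22090)·0.02994/3751 = 6.6265071 × 10^-6.
deff = (6.0475305 × 10^-6) / (6.6265071 × 10^-6) = 0.9126.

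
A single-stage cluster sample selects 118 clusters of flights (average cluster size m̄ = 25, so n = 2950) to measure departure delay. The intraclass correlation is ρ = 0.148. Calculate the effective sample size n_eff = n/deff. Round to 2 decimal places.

deff = 1 + (25 − 1)·0.148 = 1 + 3.552 = 4.552.
n_eff = 2950 / 4.552 = 648.07.

648.07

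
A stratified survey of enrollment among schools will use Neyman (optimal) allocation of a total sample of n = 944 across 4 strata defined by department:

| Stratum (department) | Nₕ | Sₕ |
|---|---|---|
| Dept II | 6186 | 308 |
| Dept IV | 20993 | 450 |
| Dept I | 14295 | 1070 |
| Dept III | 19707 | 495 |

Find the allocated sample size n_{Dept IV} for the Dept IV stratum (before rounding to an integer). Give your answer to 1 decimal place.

245.0

Neyman allocation: nₕ = n·NₕSₕ / Σⱼ NⱼSⱼ.
Σ NⱼSⱼ = 6186·308 + 20993·450 + 14295·1070 + 19707·495 = 3.6402753 × 10^7.
n_{Dept IV} = 944·20993·450 / (3.6402753 × 10^7) = 245.0.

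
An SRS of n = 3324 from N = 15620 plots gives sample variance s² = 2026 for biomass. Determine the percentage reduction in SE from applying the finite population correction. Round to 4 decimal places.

11.2759

f = n/N = 3324/15620 = 0.21280410.
SE_no-fpc = √(s²/n) = 0.78070905; SE_fpc = √((1−f)s²/n) = 0.69267677.
Ratio = √(1−f) = 0.88724061. Reduction = 100·(1 − 0.88724061) = 11.2759%.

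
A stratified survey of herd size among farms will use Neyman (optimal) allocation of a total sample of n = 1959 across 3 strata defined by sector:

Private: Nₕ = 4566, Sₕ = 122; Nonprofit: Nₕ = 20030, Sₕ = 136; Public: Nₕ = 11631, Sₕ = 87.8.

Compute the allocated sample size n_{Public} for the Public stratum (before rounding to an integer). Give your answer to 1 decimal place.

465.0

Neyman allocation: nₕ = n·NₕSₕ / Σⱼ NⱼSⱼ.
Σ NⱼSⱼ = 4566·122 + 20030·136 + 11631·87.8 = 4.3023338 × 10^6.
n_{Public} = 1959·11631·87.8 / (4.3023338 × 10^6) = 465.0.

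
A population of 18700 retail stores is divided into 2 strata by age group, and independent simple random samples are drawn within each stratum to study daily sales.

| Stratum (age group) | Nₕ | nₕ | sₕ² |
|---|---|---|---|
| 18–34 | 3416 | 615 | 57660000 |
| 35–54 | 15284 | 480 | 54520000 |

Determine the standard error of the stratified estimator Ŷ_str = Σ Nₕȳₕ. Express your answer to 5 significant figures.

Var(Ŷ_str) = Σₕ Nₕ²(1 − fₕ)sₕ²/nₕ.
18–34: 3416²·(1 − 615/3416)·57660000/615 = 8.9707859 × 10^11.
35–54: 15284²·(1 − 480/15284)·54520000/480 = 2.5699857 × 10^13.
Sum = 2.6596936 × 10^13.
SE = √(2.6596936 × 10^13) = 5.1572 × 10^6.

5.1572 × 10^6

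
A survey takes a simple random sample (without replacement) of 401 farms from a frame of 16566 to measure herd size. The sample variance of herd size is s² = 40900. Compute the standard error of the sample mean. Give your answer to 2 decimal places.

Under SRS without replacement, Var(ȳ) = (1 − f)·s²/n with f = n/N = 401/16566 = 0.02420621.
Var(ȳ) = (1 − 0.02420621)·40900/401 = 0.97579379·101.99501 = 99.5261.
SE(ȳ) = √(99.5261) = 9.98.

9.98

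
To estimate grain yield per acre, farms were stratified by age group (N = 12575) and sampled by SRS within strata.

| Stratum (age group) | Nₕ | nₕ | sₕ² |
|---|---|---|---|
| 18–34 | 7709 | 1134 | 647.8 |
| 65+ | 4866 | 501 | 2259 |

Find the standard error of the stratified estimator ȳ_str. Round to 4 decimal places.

0.8881

Var(ȳ_str) = Σₕ Wₕ²(1 − fₕ)sₕ²/nₕ with Wₕ = Nₕ/N, N = 12575.
18–34: Wₕ = 0.61304175; term = 0.61304175²·(1 − 0.14710079)·647.8/1134 = 0.18310732.
65+: Wₕ = 0.38695825; term = 0.38695825²·(1 − 0.10295931)·2259/501 = 0.60564602.
Sum = 0.78875334.
SE = √(0.78875334) = 0.8881.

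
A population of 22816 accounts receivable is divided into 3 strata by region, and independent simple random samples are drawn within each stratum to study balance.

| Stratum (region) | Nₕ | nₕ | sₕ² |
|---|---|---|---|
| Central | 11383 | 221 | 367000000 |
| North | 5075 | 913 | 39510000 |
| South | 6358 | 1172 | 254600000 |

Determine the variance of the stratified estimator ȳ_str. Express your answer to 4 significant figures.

Var(ȳ_str) = Σₕ Wₕ²(1 − fₕ)sₕ²/nₕ with Wₕ = Nₕ/N, N = 22816.
Central: Wₕ = 0.49890428; term = 0.49890428²·(1 − 0.01941492)·367000000/221 = 405315.79.
North: Wₕ = 0.22243163; term = 0.22243163²·(1 − 0.17990148)·39510000/913 = 1755.8821.
South: Wₕ = 0.27866410; term = 0.27866410²·(1 − 0.18433470)·254600000/1172 = 13759.568.
Sum = 420831.24.

420800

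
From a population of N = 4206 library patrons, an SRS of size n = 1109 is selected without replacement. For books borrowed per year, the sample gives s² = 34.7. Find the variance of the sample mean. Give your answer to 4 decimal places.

0.0230

Under SRS without replacement, Var(ȳ) = (1 − f)·s²/n with f = n/N = 1109/4206 = 0.26367095.
Var(ȳ) = (1 − 0.26367095)·34.7/1109 = 0.73632905·0.03128945 = 0.023039331.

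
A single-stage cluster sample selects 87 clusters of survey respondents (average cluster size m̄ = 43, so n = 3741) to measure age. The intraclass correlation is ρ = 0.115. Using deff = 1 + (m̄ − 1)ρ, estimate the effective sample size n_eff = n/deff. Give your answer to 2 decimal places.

deff = 1 + (43 − 1)·0.115 = 1 + 4.83 = 5.83.
n_eff = 3741 / 5.83 = 641.68.

641.68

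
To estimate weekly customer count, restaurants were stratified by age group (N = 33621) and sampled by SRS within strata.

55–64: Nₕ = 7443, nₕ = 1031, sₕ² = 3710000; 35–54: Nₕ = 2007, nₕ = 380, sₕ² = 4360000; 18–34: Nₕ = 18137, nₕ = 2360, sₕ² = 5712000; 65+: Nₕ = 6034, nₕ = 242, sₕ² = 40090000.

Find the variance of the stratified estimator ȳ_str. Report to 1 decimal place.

5919.7

Var(ȳ_str) = Σₕ Wₕ²(1 − fₕ)sₕ²/nₕ with Wₕ = Nₕ/N, N = 33621.
55–64: Wₕ = 0.22137949; term = 0.22137949²·(1 − 0.13851941)·3710000/1031 = 151.9272.
35–54: Wₕ = 0.05969483; term = 0.05969483²·(1 − 0.18933732)·4360000/380 = 33.144889.
18–34: Wₕ = 0.53945451; term = 0.53945451²·(1 − 0.13012075)·5712000/2360 = 612.69568.
65+: Wₕ = 0.17947116; term = 0.17947116²·(1 − 0.04010607)·40090000/242 = 5121.926.
Sum = 5919.6938.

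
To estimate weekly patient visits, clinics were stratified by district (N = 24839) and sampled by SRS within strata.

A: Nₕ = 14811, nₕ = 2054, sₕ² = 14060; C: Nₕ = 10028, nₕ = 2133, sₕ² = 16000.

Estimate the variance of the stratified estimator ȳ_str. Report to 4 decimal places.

Var(ȳ_str) = Σₕ Wₕ²(1 − fₕ)sₕ²/nₕ with Wₕ = Nₕ/N, N = 24839.
A: Wₕ = 0.59628004; term = 0.59628004²·(1 − 0.13868071)·14060/2054 = 2.0962815.
C: Wₕ = 0.40371996; term = 0.40371996²·(1 − 0.21270443)·16000/2133 = 0.96255903.
Sum = 3.0588405.

3.0588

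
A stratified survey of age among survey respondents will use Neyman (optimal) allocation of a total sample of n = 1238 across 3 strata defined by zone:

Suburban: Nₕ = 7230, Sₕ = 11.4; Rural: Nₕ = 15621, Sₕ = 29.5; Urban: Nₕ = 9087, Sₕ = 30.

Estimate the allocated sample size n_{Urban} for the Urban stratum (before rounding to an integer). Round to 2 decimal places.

413.67

Neyman allocation: nₕ = n·NₕSₕ / Σⱼ NⱼSⱼ.
Σ NⱼSⱼ = 7230·11.4 + 15621·29.5 + 9087·30 = 815851.5.
n_{Urban} = 1238·9087·30 / 815851.5 = 413.67.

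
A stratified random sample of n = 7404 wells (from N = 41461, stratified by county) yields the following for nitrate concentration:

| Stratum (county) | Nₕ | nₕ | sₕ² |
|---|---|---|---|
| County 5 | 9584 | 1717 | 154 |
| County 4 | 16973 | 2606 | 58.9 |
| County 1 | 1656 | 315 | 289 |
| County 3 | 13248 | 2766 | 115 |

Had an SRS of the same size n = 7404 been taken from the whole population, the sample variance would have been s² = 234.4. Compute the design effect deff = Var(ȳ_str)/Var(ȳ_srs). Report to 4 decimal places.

Var(ȳ_str) = Σ Wₕ²(1−fₕ)sₕ²/nₕ with Wₕ = Nₕ/41461:
  County 5: (9584/41461)²·(1−1717/9584)·154/1717 = 0.0039339319
  County 4: (16973/41461)²·(1−2606/16973)·58.9/2606 = 0.0032061663
  County 1: (1656/41461)²·(1−315/1656)·289/315 = 0.0011852142
  County 3: (13248/41461)²·(1−2766/13248)·115/2766 = 0.0033586179
  → Var(ȳ_str) = 0.01168393.
Var(ȳ_srs) = (1 − 7404/41461)·234.4/7404 = 0.026005057.
deff = 0.01168393 / 0.026005057 = 0.4493.

0.4493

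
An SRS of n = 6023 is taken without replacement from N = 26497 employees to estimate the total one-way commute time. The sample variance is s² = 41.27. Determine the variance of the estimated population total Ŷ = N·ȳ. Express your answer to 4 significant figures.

3.717 × 10^6

Var(Ŷ) = N²·Var(ȳ) = N²·(1 − n/N)·s²/n.
f = 6023/26497 = 0.22730875; Var(ȳ) = 0.77269125·41.27/6023 = 0.0052945323.
Var(Ŷ) = 26497² · 0.0052945323 = 3.7172435 × 10^6.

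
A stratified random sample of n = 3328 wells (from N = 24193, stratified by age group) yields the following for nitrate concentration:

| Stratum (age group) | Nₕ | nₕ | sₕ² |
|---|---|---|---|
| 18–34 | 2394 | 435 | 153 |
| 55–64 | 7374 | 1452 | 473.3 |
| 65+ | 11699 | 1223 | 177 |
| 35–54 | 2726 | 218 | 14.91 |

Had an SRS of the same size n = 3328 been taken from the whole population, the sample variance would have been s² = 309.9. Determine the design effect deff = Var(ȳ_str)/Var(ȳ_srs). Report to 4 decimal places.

0.7252

Var(ȳ_str) = Σ Wₕ²(1−fₕ)sₕ²/nₕ with Wₕ = Nₕ/24193:
  18–34: (2394/24193)²·(1−435/2394)·153/435 = 0.0028182616
  55–64: (7374/24193)²·(1−1452/7374)·473.3/1452 = 0.024319911
  65+: (11699/24193)²·(1−1223/11699)·177/1223 = 0.030304812
  35–54: (2726/24193)²·(1−218/2726)·14.91/218 = 7.989049 × 10^-4
  → Var(ȳ_str) = 0.05824189.
Var(ȳ_srs) = (1 − 3328/24193)·309.9/3328 = 0.0803095.
deff = 0.05824189 / 0.0803095 = 0.7252.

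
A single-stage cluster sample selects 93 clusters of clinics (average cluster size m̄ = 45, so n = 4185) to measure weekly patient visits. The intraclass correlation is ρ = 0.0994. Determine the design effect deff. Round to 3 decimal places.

5.374

deff = 1 + (45 − 1)·0.0994 = 1 + 4.3736 = 5.3736.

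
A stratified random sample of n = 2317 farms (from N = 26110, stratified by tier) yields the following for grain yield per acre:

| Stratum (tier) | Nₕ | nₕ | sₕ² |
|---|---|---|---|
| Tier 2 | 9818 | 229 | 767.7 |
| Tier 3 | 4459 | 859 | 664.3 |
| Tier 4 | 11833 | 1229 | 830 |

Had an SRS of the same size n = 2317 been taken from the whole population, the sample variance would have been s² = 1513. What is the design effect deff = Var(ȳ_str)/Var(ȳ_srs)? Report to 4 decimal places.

Var(ȳ_str) = Σ Wₕ²(1−fₕ)sₕ²/nₕ with Wₕ = Nₕ/26110:
  Tier 2: (9818/26110)²·(1−229/9818)·767.7/229 = 0.46295487
  Tier 3: (4459/26110)²·(1−859/4459)·664.3/859 = 0.018209471
  Tier 4: (11833/26110)²·(1−1229/11833)·830/1229 = 0.12430169
  → Var(ȳ_str) = 0.60546603.
Var(ȳ_srs) = (1 − 2317/26110)·1513/2317 = 0.59505242.
deff = 0.60546603 / 0.59505242 = 1.0175.

1.0175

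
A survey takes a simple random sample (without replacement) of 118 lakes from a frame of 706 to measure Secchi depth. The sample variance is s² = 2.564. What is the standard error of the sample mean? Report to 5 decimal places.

Under SRS without replacement, Var(ȳ) = (1 − f)·s²/n with f = n/N = 118/706 = 0.16713881.
Var(ȳ) = (1 − 0.16713881)·2.564/118 = 0.83286119·0.021728814 = 0.018097086.
SE(ȳ) = √(0.018097086) = 0.13453.

0.13453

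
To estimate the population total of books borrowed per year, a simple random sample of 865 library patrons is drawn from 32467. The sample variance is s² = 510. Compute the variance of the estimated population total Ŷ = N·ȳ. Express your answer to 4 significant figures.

Var(Ŷ) = N²·Var(ȳ) = N²·(1 − n/N)·s²/n.
f = 865/32467 = 0.02664244; Var(ȳ) = 0.97335756·510/865 = 0.57388712.
Var(Ŷ) = 32467² · 0.57388712 = 6.0493791 × 10^8.

6.049 × 10^8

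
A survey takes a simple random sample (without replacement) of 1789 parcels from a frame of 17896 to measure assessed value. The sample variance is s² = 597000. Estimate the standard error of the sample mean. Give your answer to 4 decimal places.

Under SRS without replacement, Var(ȳ) = (1 − f)·s²/n with f = n/N = 1789/17896 = 0.09996647.
Var(ȳ) = (1 − 0.09996647)·597000/1789 = 0.90003353·333.70598 = 300.34657.
SE(ȳ) = √(300.34657) = 17.3305.

17.3305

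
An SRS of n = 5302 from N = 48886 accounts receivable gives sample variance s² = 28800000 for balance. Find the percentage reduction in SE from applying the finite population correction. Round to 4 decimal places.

f = n/N = 5302/48886 = 0.10845641.
SE_no-fpc = √(s²/n) = 73.701509; SE_fpc = √((1−f)s²/n) = 69.590134.
Ratio = √(1−f) = 0.94421586. Reduction = 100·(1 − 0.94421586) = 5.5784%.

5.5784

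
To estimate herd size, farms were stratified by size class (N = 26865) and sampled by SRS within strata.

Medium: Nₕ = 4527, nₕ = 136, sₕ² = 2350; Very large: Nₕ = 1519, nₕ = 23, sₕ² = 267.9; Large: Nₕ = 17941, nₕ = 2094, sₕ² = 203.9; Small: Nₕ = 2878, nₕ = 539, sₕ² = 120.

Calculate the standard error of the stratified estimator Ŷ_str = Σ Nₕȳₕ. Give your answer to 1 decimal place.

19978.3

Var(Ŷ_str) = Σₕ Nₕ²(1 − fₕ)sₕ²/nₕ.
Medium: 4527²·(1 − 136/4527)·2350/136 = 3.4348113 × 10^8.
Very large: 1519²·(1 − 23/1519)·267.9/23 = 2.64688 × 10^7.
Large: 17941²·(1 − 2094/17941)·203.9/2094 = 2.7684345 × 10^7.
Small: 2878²·(1 − 539/2878)·120/539 = 1.4986958 × 10^6.
Sum = 3.9913297 × 10^8.
SE = √(3.9913297 × 10^8) = 19978.3.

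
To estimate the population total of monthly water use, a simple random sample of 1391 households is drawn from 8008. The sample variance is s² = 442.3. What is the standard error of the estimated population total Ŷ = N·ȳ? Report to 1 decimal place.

Var(Ŷ) = N²·Var(ȳ) = N²·(1 − n/N)·s²/n.
f = 1391/8008 = 0.17370130; Var(ȳ) = 0.82629870·442.3/1391 = 0.26274041.
Var(Ŷ) = 8008² · 0.26274041 = 1.6849034 × 10^7.
SE(Ŷ) = √(1.6849034 × 10^7) = 4104.8.

4104.8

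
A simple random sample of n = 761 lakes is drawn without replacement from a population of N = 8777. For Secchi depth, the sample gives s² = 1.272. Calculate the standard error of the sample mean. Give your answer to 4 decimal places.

0.0391

Under SRS without replacement, Var(ȳ) = (1 − f)·s²/n with f = n/N = 761/8777 = 0.08670389.
Var(ȳ) = (1 − 0.08670389)·1.272/761 = 0.91329611·0.0016714849 = 0.0015265607.
SE(ȳ) = √(0.0015265607) = 0.0391.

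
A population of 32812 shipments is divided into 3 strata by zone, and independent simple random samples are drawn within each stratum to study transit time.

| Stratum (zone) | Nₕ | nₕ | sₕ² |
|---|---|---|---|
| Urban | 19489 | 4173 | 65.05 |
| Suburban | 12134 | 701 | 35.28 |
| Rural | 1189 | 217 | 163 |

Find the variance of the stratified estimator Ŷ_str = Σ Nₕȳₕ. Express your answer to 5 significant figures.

1.2503 × 10^7

Var(Ŷ_str) = Σₕ Nₕ²(1 − fₕ)sₕ²/nₕ.
Urban: 19489²·(1 − 4173/19489)·65.05/4173 = 4.6530083 × 10^6.
Suburban: 12134²·(1 − 701/12134)·35.28/701 = 6.9819181 × 10^6.
Rural: 1189²·(1 − 217/1189)·163/217 = 868112.46.
Sum = 1.2503039 × 10^7.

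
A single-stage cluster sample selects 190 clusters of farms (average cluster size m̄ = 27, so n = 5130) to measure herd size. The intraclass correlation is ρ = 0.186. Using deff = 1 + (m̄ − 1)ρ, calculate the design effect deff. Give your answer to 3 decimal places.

deff = 1 + (27 − 1)·0.186 = 1 + 4.836 = 5.836.

5.836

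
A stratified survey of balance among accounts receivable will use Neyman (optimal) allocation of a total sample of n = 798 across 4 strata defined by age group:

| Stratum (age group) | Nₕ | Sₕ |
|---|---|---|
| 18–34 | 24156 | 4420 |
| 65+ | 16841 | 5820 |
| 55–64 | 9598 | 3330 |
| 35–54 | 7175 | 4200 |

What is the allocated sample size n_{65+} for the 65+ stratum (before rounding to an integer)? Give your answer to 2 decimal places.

Neyman allocation: nₕ = n·NₕSₕ / Σⱼ NⱼSⱼ.
Σ NⱼSⱼ = 24156·4420 + 16841·5820 + 9598·3330 + 7175·4200 = 2.6688048 × 10^8.
n_{65+} = 798·16841·5820 / (2.6688048 × 10^8) = 293.07.

293.07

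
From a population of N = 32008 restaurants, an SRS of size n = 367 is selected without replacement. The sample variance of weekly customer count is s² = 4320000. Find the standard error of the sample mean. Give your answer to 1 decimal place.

Under SRS without replacement, Var(ȳ) = (1 − f)·s²/n with f = n/N = 367/32008 = 0.01146588.
Var(ȳ) = (1 − 0.01146588)·4320000/367 = 0.98853412·11771.117 = 11636.151.
SE(ȳ) = √(11636.151) = 107.9.

107.9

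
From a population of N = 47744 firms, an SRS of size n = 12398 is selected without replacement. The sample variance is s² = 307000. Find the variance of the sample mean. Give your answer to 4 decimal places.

Under SRS without replacement, Var(ȳ) = (1 − f)·s²/n with f = n/N = 12398/47744 = 0.25967661.
Var(ȳ) = (1 − 0.25967661)·307000/12398 = 0.74032339·24.762058 = 18.331931.

18.3319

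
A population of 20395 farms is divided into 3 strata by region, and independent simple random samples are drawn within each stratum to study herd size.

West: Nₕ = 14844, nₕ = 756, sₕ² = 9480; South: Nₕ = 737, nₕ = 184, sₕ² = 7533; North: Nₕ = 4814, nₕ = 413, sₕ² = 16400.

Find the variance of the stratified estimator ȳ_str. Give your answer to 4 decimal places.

8.3670

Var(ȳ_str) = Σₕ Wₕ²(1 − fₕ)sₕ²/nₕ with Wₕ = Nₕ/N, N = 20395.
West: Wₕ = 0.72782545; term = 0.72782545²·(1 − 0.05092967)·9480/756 = 6.3043369.
South: Wₕ = 0.03613631; term = 0.03613631²·(1 − 0.24966079)·7533/184 = 0.040113942.
North: Wₕ = 0.23603824; term = 0.23603824²·(1 − 0.08579144)·16400/413 = 2.0225713.
Sum = 8.3670221.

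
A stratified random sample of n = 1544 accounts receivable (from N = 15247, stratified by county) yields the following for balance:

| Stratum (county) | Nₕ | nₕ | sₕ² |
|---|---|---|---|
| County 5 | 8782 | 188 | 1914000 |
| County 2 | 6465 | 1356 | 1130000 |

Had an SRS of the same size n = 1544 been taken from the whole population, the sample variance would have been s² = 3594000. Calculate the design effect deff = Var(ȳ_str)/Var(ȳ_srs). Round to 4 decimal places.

1.6365

Var(ȳ_str) = Σ Wₕ²(1−fₕ)sₕ²/nₕ with Wₕ = Nₕ/15247:
  County 5: (8782/15247)²·(1−188/8782)·1914000/188 = 3305.2481
  County 2: (6465/15247)²·(1−1356/6465)·1130000/1356 = 118.40073
  → Var(ȳ_str) = 3423.6488.
Var(ȳ_srs) = (1 − 1544/15247)·3594000/1544 = 2092.0017.
deff = 3423.6488 / 2092.0017 = 1.6365.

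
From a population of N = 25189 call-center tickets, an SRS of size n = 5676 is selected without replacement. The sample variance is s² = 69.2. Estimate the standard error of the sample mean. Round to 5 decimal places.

0.09718

Under SRS without replacement, Var(ȳ) = (1 − f)·s²/n with f = n/N = 5676/25189 = 0.22533646.
Var(ȳ) = (1 − 0.22533646)·69.2/5676 = 0.77466354·0.012191684 = 0.0094444534.
SE(ȳ) = √(0.0094444534) = 0.09718.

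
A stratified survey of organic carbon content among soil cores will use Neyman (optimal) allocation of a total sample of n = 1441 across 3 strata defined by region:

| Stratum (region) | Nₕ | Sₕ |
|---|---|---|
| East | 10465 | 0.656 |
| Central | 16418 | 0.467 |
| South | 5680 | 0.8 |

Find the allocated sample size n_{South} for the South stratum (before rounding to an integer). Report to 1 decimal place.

343.2

Neyman allocation: nₕ = n·NₕSₕ / Σⱼ NⱼSⱼ.
Σ NⱼSⱼ = 10465·0.656 + 16418·0.467 + 5680·0.8 = 19076.246.
n_{South} = 1441·5680·0.8 / 19076.246 = 343.2.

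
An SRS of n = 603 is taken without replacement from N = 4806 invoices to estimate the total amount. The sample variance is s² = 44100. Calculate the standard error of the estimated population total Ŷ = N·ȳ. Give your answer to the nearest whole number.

Var(Ŷ) = N²·Var(ȳ) = N²·(1 − n/N)·s²/n.
f = 603/4806 = 0.12546816; Var(ȳ) = 0.87453184·44100/603 = 63.958298.
Var(Ŷ) = 4806² · 63.958298 = 1.4772855 × 10^9.
SE(Ŷ) = √(1.4772855 × 10^9) = 38435.

38435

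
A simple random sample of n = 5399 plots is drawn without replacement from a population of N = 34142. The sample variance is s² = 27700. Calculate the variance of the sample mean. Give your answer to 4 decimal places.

4.3193

Under SRS without replacement, Var(ȳ) = (1 − f)·s²/n with f = n/N = 5399/34142 = 0.15813368.
Var(ȳ) = (1 − 0.15813368)·27700/5399 = 0.84186632·5.1305797 = 4.3192623.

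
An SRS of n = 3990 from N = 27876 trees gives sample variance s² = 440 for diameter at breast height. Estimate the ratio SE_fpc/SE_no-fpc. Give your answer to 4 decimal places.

f = n/N = 3990/27876 = 0.14313388.
SE_no-fpc = √(s²/n) = 0.33207784; SE_fpc = √((1−f)s²/n) = 0.3073947.
Ratio = √(1−f) = 0.92567063.

0.9257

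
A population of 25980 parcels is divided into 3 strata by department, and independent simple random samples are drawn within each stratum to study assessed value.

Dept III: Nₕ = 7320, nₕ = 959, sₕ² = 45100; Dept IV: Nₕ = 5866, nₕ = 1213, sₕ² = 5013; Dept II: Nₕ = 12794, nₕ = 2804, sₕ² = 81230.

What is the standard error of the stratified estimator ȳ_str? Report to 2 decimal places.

Var(ȳ_str) = Σₕ Wₕ²(1 − fₕ)sₕ²/nₕ with Wₕ = Nₕ/N, N = 25980.
Dept III: Wₕ = 0.28175520; term = 0.28175520²·(1 − 0.13101093)·45100/959 = 3.2442635.
Dept IV: Wₕ = 0.22578907; term = 0.22578907²·(1 − 0.20678486)·5013/1213 = 0.16712204.
Dept II: Wₕ = 0.49245574; term = 0.49245574²·(1 − 0.21916523)·81230/2804 = 5.4856991.
Sum = 8.8970846.
SE = √(8.8970846) = 2.98.

2.98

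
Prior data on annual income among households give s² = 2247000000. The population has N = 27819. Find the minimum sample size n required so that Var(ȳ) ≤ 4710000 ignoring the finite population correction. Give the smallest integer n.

478

Without fpc, n₀ = s²/D = 2247000000/4710000 = 477.0701.
Rounding up, n = 478.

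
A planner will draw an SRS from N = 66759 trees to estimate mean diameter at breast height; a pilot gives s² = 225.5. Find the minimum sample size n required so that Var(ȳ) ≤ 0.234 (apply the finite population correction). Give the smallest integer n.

Without fpc, n₀ = s²/D = 225.5/0.234 = 963.6752.
With fpc, (1 − n/N)·s²/n ≤ D requires n ≥ n₀/(1 + n₀/N) = 963.6752/(1 + 963.6752/66759) = 949.9624.
Rounding up, n = 950.

950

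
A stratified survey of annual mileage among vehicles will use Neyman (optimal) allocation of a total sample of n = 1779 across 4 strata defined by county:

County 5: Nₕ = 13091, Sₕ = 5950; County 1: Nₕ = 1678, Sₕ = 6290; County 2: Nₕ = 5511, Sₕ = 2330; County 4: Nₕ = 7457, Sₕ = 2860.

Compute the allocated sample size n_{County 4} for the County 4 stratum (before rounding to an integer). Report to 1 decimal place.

309.4

Neyman allocation: nₕ = n·NₕSₕ / Σⱼ NⱼSⱼ.
Σ NⱼSⱼ = 13091·5950 + 1678·6290 + 5511·2330 + 7457·2860 = 1.2261372 × 10^8.
n_{County 4} = 1779·7457·2860 / (1.2261372 × 10^8) = 309.4.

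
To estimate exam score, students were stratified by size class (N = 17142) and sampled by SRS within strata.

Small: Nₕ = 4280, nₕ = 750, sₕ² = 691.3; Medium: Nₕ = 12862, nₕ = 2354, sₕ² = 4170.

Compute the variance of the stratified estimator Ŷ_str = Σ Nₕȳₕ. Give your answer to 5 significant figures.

2.5334 × 10^8

Var(Ŷ_str) = Σₕ Nₕ²(1 − fₕ)sₕ²/nₕ.
Small: 4280²·(1 − 750/4280)·691.3/750 = 1.3925916 × 10^7.
Medium: 12862²·(1 − 2354/12862)·4170/2354 = 2.3941875 × 10^8.
Sum = 2.5334467 × 10^8.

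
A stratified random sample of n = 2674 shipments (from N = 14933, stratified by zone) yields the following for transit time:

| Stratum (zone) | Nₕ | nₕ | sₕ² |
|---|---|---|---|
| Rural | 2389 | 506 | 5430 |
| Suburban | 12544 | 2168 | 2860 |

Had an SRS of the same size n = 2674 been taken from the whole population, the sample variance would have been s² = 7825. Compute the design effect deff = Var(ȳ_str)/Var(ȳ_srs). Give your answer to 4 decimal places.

0.4106

Var(ȳ_str) = Σ Wₕ²(1−fₕ)sₕ²/nₕ with Wₕ = Nₕ/14933:
  Rural: (2389/14933)²·(1−506/2389)·5430/506 = 0.21648193
  Suburban: (12544/14933)²·(1−2168/12544)·2860/2168 = 0.76997856
  → Var(ȳ_str) = 0.98646049.
Var(ȳ_srs) = (1 − 2674/14933)·7825/2674 = 2.4023204.
deff = 0.98646049 / 2.4023204 = 0.4106.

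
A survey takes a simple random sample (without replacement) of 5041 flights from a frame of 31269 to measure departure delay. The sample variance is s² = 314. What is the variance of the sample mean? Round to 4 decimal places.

0.0522

Under SRS without replacement, Var(ȳ) = (1 − f)·s²/n with f = n/N = 5041/31269 = 0.16121398.
Var(ȳ) = (1 − 0.16121398)·314/5041 = 0.83878602·0.062289228 = 0.052247334.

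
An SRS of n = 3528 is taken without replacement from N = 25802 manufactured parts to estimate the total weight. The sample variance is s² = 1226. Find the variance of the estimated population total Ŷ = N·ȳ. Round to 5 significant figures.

Var(Ŷ) = N²·Var(ȳ) = N²·(1 − n/N)·s²/n.
f = 3528/25802 = 0.13673359; Var(ȳ) = 0.86326641·1226/3528 = 0.29998997.
Var(Ŷ) = 25802² · 0.29998997 = 1.9971628 × 10^8.

1.9972 × 10^8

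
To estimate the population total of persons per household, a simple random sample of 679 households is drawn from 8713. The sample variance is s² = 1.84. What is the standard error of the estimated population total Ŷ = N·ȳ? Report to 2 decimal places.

435.54

Var(Ŷ) = N²·Var(ȳ) = N²·(1 − n/N)·s²/n.
f = 679/8713 = 0.07792953; Var(ȳ) = 0.92207047·1.84/679 = 0.0024986888.
Var(Ŷ) = 8713² · 0.0024986888 = 189691.38.
SE(Ŷ) = √(189691.38) = 435.54.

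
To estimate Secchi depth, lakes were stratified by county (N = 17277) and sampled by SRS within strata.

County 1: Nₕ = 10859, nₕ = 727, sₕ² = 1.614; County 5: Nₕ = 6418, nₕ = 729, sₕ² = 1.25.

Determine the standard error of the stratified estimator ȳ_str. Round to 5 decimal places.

Var(ȳ_str) = Σₕ Wₕ²(1 − fₕ)sₕ²/nₕ with Wₕ = Nₕ/N, N = 17277.
County 1: Wₕ = 0.62852347; term = 0.62852347²·(1 − 0.06694907)·1.614/727 = 8.1830926 × 10^-4.
County 5: Wₕ = 0.37147653; term = 0.37147653²·(1 − 0.11358679)·1.25/729 = 2.097401 × 10^-4.
Sum = 0.0010280494.
SE = √(0.0010280494) = 0.03206.

0.03206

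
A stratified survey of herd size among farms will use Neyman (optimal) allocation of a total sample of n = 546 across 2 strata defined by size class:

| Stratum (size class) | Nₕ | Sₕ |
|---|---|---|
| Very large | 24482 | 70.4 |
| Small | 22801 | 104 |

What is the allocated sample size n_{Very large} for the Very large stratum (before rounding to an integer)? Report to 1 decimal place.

229.8

Neyman allocation: nₕ = n·NₕSₕ / Σⱼ NⱼSⱼ.
Σ NⱼSⱼ = 24482·70.4 + 22801·104 = 4.0948368 × 10^6.
n_{Very large} = 546·24482·70.4 / (4.0948368 × 10^6) = 229.8.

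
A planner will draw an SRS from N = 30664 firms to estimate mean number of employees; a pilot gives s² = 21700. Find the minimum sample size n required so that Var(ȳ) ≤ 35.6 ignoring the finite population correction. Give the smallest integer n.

Without fpc, n₀ = s²/D = 21700/35.6 = 609.5506.
Rounding up, n = 610.

610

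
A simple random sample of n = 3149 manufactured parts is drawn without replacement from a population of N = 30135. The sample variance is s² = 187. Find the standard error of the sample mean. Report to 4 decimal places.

Under SRS without replacement, Var(ȳ) = (1 − f)·s²/n with f = n/N = 3149/30135 = 0.10449643.
Var(ȳ) = (1 − 0.10449643)·187/3149 = 0.89550357·0.059383931 = 0.053178522.
SE(ȳ) = √(0.053178522) = 0.2306.

0.2306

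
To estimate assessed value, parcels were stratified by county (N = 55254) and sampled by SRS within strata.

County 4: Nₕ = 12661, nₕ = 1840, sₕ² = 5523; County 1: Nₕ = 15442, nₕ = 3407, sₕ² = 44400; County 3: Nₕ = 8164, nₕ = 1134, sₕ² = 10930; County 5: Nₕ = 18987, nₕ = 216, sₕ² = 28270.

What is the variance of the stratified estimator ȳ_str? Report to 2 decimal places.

16.39

Var(ȳ_str) = Σₕ Wₕ²(1 − fₕ)sₕ²/nₕ with Wₕ = Nₕ/N, N = 55254.
County 4: Wₕ = 0.22914178; term = 0.22914178²·(1 − 0.14532817)·5523/1840 = 0.13469925.
County 1: Wₕ = 0.27947298; term = 0.27947298²·(1 − 0.22063204)·44400/3407 = 0.79329192.
County 3: Wₕ = 0.14775401; term = 0.14775401²·(1 − 0.13890250)·10930/1134 = 0.18119157.
County 5: Wₕ = 0.34363123; term = 0.34363123²·(1 − 0.01137620)·28270/216 = 15.278769.
Sum = 16.387952.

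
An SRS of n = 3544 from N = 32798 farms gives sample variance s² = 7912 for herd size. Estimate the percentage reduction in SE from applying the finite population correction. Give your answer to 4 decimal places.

f = n/N = 3544/32798 = 0.10805537.
SE_no-fpc = √(s²/n) = 1.4941572; SE_fpc = √((1−f)s²/n) = 1.4111242.
Ratio = √(1−f) = 0.94442820. Reduction = 100·(1 − 0.94442820) = 5.5572%.

5.5572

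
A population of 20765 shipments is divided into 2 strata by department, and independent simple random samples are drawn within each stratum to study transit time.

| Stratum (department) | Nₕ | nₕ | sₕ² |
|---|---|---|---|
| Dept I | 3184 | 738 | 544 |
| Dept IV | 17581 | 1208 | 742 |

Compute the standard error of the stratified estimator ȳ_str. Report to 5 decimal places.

0.65067

Var(ȳ_str) = Σₕ Wₕ²(1 − fₕ)sₕ²/nₕ with Wₕ = Nₕ/N, N = 20765.
Dept I: Wₕ = 0.15333494; term = 0.15333494²·(1 − 0.23178392)·544/738 = 0.013313989.
Dept IV: Wₕ = 0.84666506; term = 0.84666506²·(1 − 0.06871054)·742/1208 = 0.41005767.
Sum = 0.42337166.
SE = √(0.42337166) = 0.65067.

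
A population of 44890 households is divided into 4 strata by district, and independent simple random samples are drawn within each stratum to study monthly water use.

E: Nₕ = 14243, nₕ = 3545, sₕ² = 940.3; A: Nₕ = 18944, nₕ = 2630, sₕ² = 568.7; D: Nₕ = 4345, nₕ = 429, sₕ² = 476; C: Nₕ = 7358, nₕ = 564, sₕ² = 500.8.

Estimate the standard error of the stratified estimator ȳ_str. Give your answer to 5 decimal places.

Var(ȳ_str) = Σₕ Wₕ²(1 − fₕ)sₕ²/nₕ with Wₕ = Nₕ/N, N = 44890.
E: Wₕ = 0.31728670; term = 0.31728670²·(1 − 0.24889419)·940.3/3545 = 0.020056496.
A: Wₕ = 0.42200936; term = 0.42200936²·(1 − 0.13883024)·568.7/2630 = 0.033163504.
D: Wₕ = 0.09679216; term = 0.09679216²·(1 − 0.09873418)·476/429 = 0.0093687773.
C: Wₕ = 0.16391178; term = 0.16391178²·(1 − 0.07665126)·500.8/564 = 0.02202781.
Sum = 0.084616587.
SE = √(0.084616587) = 0.29089.

0.29089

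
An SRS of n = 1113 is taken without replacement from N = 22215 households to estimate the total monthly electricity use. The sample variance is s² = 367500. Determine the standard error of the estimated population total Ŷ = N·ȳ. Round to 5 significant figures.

Var(Ŷ) = N²·Var(ȳ) = N²·(1 − n/N)·s²/n.
f = 1113/22215 = 0.05010128; Var(ȳ) = 0.94989872·367500/1113 = 313.6458.
Var(Ŷ) = 22215² · 313.6458 = 1.5478615 × 10^11.
SE(Ŷ) = √(1.5478615 × 10^11) = 393430.

393430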